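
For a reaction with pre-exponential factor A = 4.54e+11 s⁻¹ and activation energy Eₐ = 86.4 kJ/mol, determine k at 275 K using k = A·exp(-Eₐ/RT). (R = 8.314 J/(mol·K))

1.76e-05 s⁻¹

Step 1: Use the Arrhenius equation: k = A × exp(-Eₐ/RT)
Step 2: Convert Eₐ to J/mol: 86.4 kJ/mol = 86400 J/mol
Step 3: Calculate the exponent: -Eₐ/(RT) = -86400/(8.314 × 275) = -37.78949
Step 4: k = 4.54e+11 × exp(-37.78949)
Step 5: k = 4.54e+11 × 3.87465e-17 = 1.7591e-05 s⁻¹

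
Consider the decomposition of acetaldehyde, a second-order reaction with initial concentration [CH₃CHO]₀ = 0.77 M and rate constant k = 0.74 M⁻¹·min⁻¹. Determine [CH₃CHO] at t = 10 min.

0.115 M

Step 1: For a second-order reaction: 1/[CH₃CHO] = 1/[CH₃CHO]₀ + kt
Step 2: 1/[CH₃CHO] = 1/0.77 + 0.74 × 10
Step 3: 1/[CH₃CHO] = 1.299 + 7.4 = 8.699
Step 4: [CH₃CHO] = 1/8.699 = 0.115 M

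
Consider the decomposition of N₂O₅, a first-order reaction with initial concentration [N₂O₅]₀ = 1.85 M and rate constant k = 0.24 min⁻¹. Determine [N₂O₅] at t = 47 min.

2.335e-05 M

Step 1: For a first-order reaction: [N₂O₅] = [N₂O₅]₀ × e^(-kt)
Step 2: [N₂O₅] = 1.85 × e^(-0.24 × 47)
Step 3: [N₂O₅] = 1.85 × e^(-11.28)
Step 4: [N₂O₅] = 1.85 × 1.26229e-05 = 2.335e-05 M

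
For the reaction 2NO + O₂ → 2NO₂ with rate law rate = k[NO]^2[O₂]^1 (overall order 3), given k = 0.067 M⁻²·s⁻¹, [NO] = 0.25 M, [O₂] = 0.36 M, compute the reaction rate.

0.001507 M/s

Step 1: The rate law is rate = k[NO]^2[O₂]^1, overall order = 2+1 = 3
Step 2: Substitute values: rate = 0.067 × (0.25)^2 × (0.36)^1
Step 3: rate = 0.067 × 0.0625 × 0.36 = 0.0015075 M/s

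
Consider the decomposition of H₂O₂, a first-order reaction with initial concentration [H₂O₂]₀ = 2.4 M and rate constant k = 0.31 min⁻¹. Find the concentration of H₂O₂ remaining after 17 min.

0.01234 M

Step 1: For a first-order reaction: [H₂O₂] = [H₂O₂]₀ × e^(-kt)
Step 2: [H₂O₂] = 2.4 × e^(-0.31 × 17)
Step 3: [H₂O₂] = 2.4 × e^(-5.27)
Step 4: [H₂O₂] = 2.4 × 0.00514361 = 0.01234 M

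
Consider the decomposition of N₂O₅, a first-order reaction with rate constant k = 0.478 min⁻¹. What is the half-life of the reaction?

1.45 min

Step 1: For a first-order reaction, t₁/₂ = ln(2)/k
Step 2: t₁/₂ = ln(2)/0.478
Step 3: t₁/₂ = 0.6931/0.478 = 1.45 min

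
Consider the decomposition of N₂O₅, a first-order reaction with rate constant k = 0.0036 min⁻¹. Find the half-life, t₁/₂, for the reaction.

192.5 min

Step 1: For a first-order reaction, t₁/₂ = ln(2)/k
Step 2: t₁/₂ = ln(2)/0.0036
Step 3: t₁/₂ = 0.6931/0.0036 = 192.5 min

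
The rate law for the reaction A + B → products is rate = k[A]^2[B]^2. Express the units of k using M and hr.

M⁻³·hr⁻¹

Step 1: Overall order = 2 + 2 = 4.
Step 2: rate has units M·hr⁻¹; [A]^2[B]^2 has units M^4.
Step 3: k = rate/([A]^2[B]^2), so units of k = M^(1-4)·hr⁻¹ = M⁻³·hr⁻¹.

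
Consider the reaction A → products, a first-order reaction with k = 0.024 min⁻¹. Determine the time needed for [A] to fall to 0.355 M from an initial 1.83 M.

68.33 min

Step 1: For first-order: t = ln([A]₀/[A])/k
Step 2: t = ln(1.83/0.355)/0.024
Step 3: t = ln(5.155)/0.024
Step 4: t = 1.64/0.024 = 68.33 min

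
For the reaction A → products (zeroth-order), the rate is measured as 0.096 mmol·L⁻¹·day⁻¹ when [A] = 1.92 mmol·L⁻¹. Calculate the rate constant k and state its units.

0.096 mmol·L⁻¹·day⁻¹

Step 1: For a zeroth-order reaction, rate = k (independent of concentration).
Step 2: k = rate = 0.096 mmol·L⁻¹·day⁻¹.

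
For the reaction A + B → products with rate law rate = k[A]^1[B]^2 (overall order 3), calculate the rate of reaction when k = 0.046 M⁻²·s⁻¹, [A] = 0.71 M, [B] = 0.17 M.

0.0009439 M/s

Step 1: The rate law is rate = k[A]^1[B]^2, overall order = 1+2 = 3
Step 2: Substitute values: rate = 0.046 × (0.71)^1 × (0.17)^2
Step 3: rate = 0.046 × 0.71 × 0.0289 = 0.000943874 M/s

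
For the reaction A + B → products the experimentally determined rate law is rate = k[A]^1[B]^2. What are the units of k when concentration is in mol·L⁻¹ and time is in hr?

(mol·L⁻¹)⁻²·hr⁻¹

Step 1: Overall order = 1 + 2 = 3.
Step 2: rate has units mol·L⁻¹·hr⁻¹; [A]^1[B]^2 has units (mol·L⁻¹)^3.
Step 3: k = rate/([A]^1[B]^2), so units of k = (mol·L⁻¹)^(1-3)·hr⁻¹ = (mol·L⁻¹)⁻²·hr⁻¹.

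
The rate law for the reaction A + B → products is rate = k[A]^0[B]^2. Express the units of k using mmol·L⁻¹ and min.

(mmol·L⁻¹)⁻¹·min⁻¹

Step 1: Overall order = 0 + 2 = 2.
Step 2: rate has units mmol·L⁻¹·min⁻¹; [A]^0[B]^2 has units (mmol·L⁻¹)^2.
Step 3: k = rate/([A]^0[B]^2), so units of k = (mmol·L⁻¹)^(1-2)·min⁻¹ = (mmol·L⁻¹)⁻¹·min⁻¹.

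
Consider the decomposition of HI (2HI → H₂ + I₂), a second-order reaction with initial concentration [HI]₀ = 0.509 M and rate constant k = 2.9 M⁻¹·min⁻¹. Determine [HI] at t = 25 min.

0.01343 M

Step 1: For a second-order reaction: 1/[HI] = 1/[HI]₀ + kt
Step 2: 1/[HI] = 1/0.509 + 2.9 × 25
Step 3: 1/[HI] = 1.965 + 72.5 = 74.46
Step 4: [HI] = 1/74.46 = 0.01343 M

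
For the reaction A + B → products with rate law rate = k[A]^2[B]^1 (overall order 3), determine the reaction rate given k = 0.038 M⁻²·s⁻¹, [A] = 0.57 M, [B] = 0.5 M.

0.006173 M/s

Step 1: The rate law is rate = k[A]^2[B]^1, overall order = 2+1 = 3
Step 2: Substitute values: rate = 0.038 × (0.57)^2 × (0.5)^1
Step 3: rate = 0.038 × 0.3249 × 0.5 = 0.0061731 M/s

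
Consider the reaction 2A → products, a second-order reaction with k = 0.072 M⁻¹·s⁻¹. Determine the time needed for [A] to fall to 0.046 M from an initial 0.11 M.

175.7 s

Step 1: For second-order: t = (1/[A] - 1/[A]₀)/k
Step 2: t = (1/0.046 - 1/0.11)/0.072
Step 3: t = (21.74 - 9.091)/0.072
Step 4: t = 12.65/0.072 = 175.7 s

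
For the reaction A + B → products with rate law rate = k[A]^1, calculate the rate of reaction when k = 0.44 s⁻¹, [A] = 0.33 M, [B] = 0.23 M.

0.1452 M/s

Step 1: The rate law is rate = k[A]^1
Step 2: Note that the rate does not depend on [B] (zero order in B).
Step 3: rate = 0.44 × (0.33)^1 = 0.1452 M/s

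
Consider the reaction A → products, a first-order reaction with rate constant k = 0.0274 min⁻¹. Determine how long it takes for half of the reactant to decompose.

25.3 min

Step 1: For a first-order reaction, t₁/₂ = ln(2)/k
Step 2: t₁/₂ = ln(2)/0.0274
Step 3: t₁/₂ = 0.6931/0.0274 = 25.3 min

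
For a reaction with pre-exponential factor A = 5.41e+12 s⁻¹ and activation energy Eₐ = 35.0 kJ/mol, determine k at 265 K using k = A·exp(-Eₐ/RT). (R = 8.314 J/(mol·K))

6.82e+05 s⁻¹

Step 1: Use the Arrhenius equation: k = A × exp(-Eₐ/RT)
Step 2: Convert Eₐ to J/mol: 35.0 kJ/mol = 35000 J/mol
Step 3: Calculate the exponent: -Eₐ/(RT) = -35000/(8.314 × 265) = -15.88591
Step 4: k = 5.41e+12 × exp(-15.88591)
Step 5: k = 5.41e+12 × 1.26135e-07 = 6.8239e+05 s⁻¹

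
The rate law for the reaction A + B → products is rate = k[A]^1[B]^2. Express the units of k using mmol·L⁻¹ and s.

(mmol·L⁻¹)⁻²·s⁻¹

Step 1: Overall order = 1 + 2 = 3.
Step 2: rate has units mmol·L⁻¹·s⁻¹; [A]^1[B]^2 has units (mmol·L⁻¹)^3.
Step 3: k = rate/([A]^1[B]^2), so units of k = (mmol·L⁻¹)^(1-3)·s⁻¹ = (mmol·L⁻¹)⁻²·s⁻¹.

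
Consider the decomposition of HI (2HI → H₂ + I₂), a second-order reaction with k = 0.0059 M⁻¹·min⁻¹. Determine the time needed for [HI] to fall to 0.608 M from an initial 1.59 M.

172.2 min

Step 1: For second-order: t = (1/[HI] - 1/[HI]₀)/k
Step 2: t = (1/0.608 - 1/1.59)/0.0059
Step 3: t = (1.645 - 0.6289)/0.0059
Step 4: t = 1.016/0.0059 = 172.2 min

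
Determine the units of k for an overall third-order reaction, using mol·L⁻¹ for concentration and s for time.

(mol·L⁻¹)⁻²·s⁻¹

Step 1: For overall order n, rate = k × (concentration)^n.
Step 2: Rate has units mol·L⁻¹·s⁻¹; concentration term has units (mol·L⁻¹)^3.
Step 3: k = rate / (concentration)^n, so units of k = (mol·L⁻¹)^(1-3)·s⁻¹ = (mol·L⁻¹)⁻²·s⁻¹.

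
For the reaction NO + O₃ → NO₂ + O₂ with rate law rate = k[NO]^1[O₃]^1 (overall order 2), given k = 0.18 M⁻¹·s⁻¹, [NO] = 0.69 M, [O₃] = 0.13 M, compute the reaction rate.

0.01615 M/s

Step 1: The rate law is rate = k[NO]^1[O₃]^1, overall order = 1+1 = 2
Step 2: Substitute values: rate = 0.18 × (0.69)^1 × (0.13)^1
Step 3: rate = 0.18 × 0.69 × 0.13 = 0.016146 M/s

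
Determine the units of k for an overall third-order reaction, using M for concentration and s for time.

M⁻²·s⁻¹

Step 1: For overall order n, rate = k × (concentration)^n.
Step 2: Rate has units M·s⁻¹; concentration term has units M^3.
Step 3: k = rate / (concentration)^n, so units of k = M^(1-3)·s⁻¹ = M⁻²·s⁻¹.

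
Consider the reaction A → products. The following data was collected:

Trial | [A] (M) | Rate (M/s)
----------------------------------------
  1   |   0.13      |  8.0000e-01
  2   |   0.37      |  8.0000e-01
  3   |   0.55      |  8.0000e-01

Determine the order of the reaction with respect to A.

zeroth order (0)

Step 1: Compare trials - when concentration changes, rate stays constant.
Step 2: rate₂/rate₁ = 8.0000e-01/8.0000e-01 = 1
Step 3: [A]₂/[A]₁ = 0.37/0.13 = 2.846
Step 4: Since rate ratio ≈ (conc ratio)^0, the reaction is zeroth order.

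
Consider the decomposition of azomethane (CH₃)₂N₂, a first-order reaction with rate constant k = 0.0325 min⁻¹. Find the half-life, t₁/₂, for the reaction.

21.33 min

Step 1: For a first-order reaction, t₁/₂ = ln(2)/k
Step 2: t₁/₂ = ln(2)/0.0325
Step 3: t₁/₂ = 0.6931/0.0325 = 21.33 min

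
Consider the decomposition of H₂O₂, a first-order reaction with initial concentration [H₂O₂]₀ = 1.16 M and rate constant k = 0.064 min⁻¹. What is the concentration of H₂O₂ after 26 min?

0.2197 M

Step 1: For a first-order reaction: [H₂O₂] = [H₂O₂]₀ × e^(-kt)
Step 2: [H₂O₂] = 1.16 × e^(-0.064 × 26)
Step 3: [H₂O₂] = 1.16 × e^(-1.664)
Step 4: [H₂O₂] = 1.16 × 0.18938 = 0.2197 M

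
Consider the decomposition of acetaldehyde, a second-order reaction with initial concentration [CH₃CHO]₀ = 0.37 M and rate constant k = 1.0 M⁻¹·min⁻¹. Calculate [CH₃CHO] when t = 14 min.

0.05987 M

Step 1: For a second-order reaction: 1/[CH₃CHO] = 1/[CH₃CHO]₀ + kt
Step 2: 1/[CH₃CHO] = 1/0.37 + 1.0 × 14
Step 3: 1/[CH₃CHO] = 2.703 + 14 = 16.7
Step 4: [CH₃CHO] = 1/16.7 = 0.05987 M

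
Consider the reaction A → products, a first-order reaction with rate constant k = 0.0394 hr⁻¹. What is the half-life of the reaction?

17.59 hr

Step 1: For a first-order reaction, t₁/₂ = ln(2)/k
Step 2: t₁/₂ = ln(2)/0.0394
Step 3: t₁/₂ = 0.6931/0.0394 = 17.59 hr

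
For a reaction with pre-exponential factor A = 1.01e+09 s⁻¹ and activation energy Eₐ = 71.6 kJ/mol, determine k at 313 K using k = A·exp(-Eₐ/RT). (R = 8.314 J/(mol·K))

1.14e-03 s⁻¹

Step 1: Use the Arrhenius equation: k = A × exp(-Eₐ/RT)
Step 2: Convert Eₐ to J/mol: 71.6 kJ/mol = 71600 J/mol
Step 3: Calculate the exponent: -Eₐ/(RT) = -71600/(8.314 × 313) = -27.51431
Step 4: k = 1.01e+09 × exp(-27.51431)
Step 5: k = 1.01e+09 × 1.12379e-12 = 1.1350e-03 s⁻¹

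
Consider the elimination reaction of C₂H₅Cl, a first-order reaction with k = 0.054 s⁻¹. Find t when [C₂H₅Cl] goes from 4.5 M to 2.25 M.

12.84 s

Step 1: For first-order: t = ln([C₂H₅Cl]₀/[C₂H₅Cl])/k
Step 2: t = ln(4.5/2.25)/0.054
Step 3: t = ln(2)/0.054
Step 4: t = 0.6931/0.054 = 12.84 s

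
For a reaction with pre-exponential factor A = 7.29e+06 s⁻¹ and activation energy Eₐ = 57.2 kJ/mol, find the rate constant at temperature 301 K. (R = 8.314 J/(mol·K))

8.63e-04 s⁻¹

Step 1: Use the Arrhenius equation: k = A × exp(-Eₐ/RT)
Step 2: Convert Eₐ to J/mol: 57.2 kJ/mol = 57200 J/mol
Step 3: Calculate the exponent: -Eₐ/(RT) = -57200/(8.314 × 301) = -22.85701
Step 4: k = 7.29e+06 × exp(-22.85701)
Step 5: k = 7.29e+06 × 1.18393e-10 = 8.6308e-04 s⁻¹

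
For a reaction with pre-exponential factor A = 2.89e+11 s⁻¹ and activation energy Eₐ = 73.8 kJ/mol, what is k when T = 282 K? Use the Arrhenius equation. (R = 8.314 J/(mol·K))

6.17e-03 s⁻¹

Step 1: Use the Arrhenius equation: k = A × exp(-Eₐ/RT)
Step 2: Convert Eₐ to J/mol: 73.8 kJ/mol = 73800 J/mol
Step 3: Calculate the exponent: -Eₐ/(RT) = -73800/(8.314 × 282) = -31.47728
Step 4: k = 2.89e+11 × exp(-31.47728)
Step 5: k = 2.89e+11 × 2.13595e-14 = 6.1729e-03 s⁻¹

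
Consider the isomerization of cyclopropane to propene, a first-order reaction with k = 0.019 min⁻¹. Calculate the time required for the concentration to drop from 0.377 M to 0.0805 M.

81.26 min

Step 1: For first-order: t = ln([cyclopropane]₀/[cyclopropane])/k
Step 2: t = ln(0.377/0.0805)/0.019
Step 3: t = ln(4.683)/0.019
Step 4: t = 1.544/0.019 = 81.26 min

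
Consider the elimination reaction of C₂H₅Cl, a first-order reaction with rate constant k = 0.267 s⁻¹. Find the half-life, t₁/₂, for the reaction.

2.596 s

Step 1: For a first-order reaction, t₁/₂ = ln(2)/k
Step 2: t₁/₂ = ln(2)/0.267
Step 3: t₁/₂ = 0.6931/0.267 = 2.596 s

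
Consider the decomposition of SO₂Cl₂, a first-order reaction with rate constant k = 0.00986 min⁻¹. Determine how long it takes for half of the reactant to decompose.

70.3 min

Step 1: For a first-order reaction, t₁/₂ = ln(2)/k
Step 2: t₁/₂ = ln(2)/0.00986
Step 3: t₁/₂ = 0.6931/0.00986 = 70.3 min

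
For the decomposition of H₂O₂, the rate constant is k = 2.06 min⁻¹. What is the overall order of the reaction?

first order (1)

Step 1: The units of k for an nth-order reaction are (concentration)^(1-n)·(time)⁻¹.
Step 2: Here k has units min⁻¹, so the concentration exponent is 0.
Step 3: 1 - n = 0 ⇒ n = 1. The reaction is first order.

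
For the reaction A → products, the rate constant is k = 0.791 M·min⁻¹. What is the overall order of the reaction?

zeroth order (0)

Step 1: The units of k for an nth-order reaction are (concentration)^(1-n)·(time)⁻¹.
Step 2: Here k has units M·min⁻¹, so the concentration exponent is 1.
Step 3: 1 - n = 1 ⇒ n = 0. The reaction is zeroth order.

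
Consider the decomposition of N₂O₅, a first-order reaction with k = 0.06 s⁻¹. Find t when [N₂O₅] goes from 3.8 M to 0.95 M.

23.1 s

Step 1: For first-order: t = ln([N₂O₅]₀/[N₂O₅])/k
Step 2: t = ln(3.8/0.95)/0.06
Step 3: t = ln(4)/0.06
Step 4: t = 1.386/0.06 = 23.1 s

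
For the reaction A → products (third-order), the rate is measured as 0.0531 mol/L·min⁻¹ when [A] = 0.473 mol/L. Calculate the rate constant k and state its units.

0.5018 (mol/L)⁻²·min⁻¹

Step 1: rate = k[A]^3, so k = rate / [A]^3.
Step 2: k = 0.0531 / (0.473)^3 = 0.0531 / 0.1058.
Step 3: k = 0.5018 (mol/L)⁻²·min⁻¹.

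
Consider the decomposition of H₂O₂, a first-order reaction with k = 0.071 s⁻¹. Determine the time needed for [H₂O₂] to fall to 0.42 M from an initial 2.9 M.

27.21 s

Step 1: For first-order: t = ln([H₂O₂]₀/[H₂O₂])/k
Step 2: t = ln(2.9/0.42)/0.071
Step 3: t = ln(6.905)/0.071
Step 4: t = 1.932/0.071 = 27.21 s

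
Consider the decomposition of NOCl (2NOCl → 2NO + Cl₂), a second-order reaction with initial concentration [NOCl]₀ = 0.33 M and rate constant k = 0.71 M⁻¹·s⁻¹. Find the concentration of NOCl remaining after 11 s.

0.09225 M

Step 1: For a second-order reaction: 1/[NOCl] = 1/[NOCl]₀ + kt
Step 2: 1/[NOCl] = 1/0.33 + 0.71 × 11
Step 3: 1/[NOCl] = 3.03 + 7.81 = 10.84
Step 4: [NOCl] = 1/10.84 = 0.09225 M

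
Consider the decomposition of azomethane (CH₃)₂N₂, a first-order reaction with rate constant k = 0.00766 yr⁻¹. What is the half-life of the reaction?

90.49 yr

Step 1: For a first-order reaction, t₁/₂ = ln(2)/k
Step 2: t₁/₂ = ln(2)/0.00766
Step 3: t₁/₂ = 0.6931/0.00766 = 90.49 yr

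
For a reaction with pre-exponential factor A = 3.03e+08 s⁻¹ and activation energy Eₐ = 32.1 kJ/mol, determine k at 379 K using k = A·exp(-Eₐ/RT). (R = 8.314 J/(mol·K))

1.14e+04 s⁻¹

Step 1: Use the Arrhenius equation: k = A × exp(-Eₐ/RT)
Step 2: Convert Eₐ to J/mol: 32.1 kJ/mol = 32100 J/mol
Step 3: Calculate the exponent: -Eₐ/(RT) = -32100/(8.314 × 379) = -10.18722
Step 4: k = 3.03e+08 × exp(-10.18722)
Step 5: k = 3.03e+08 × 3.76484e-05 = 1.1407e+04 s⁻¹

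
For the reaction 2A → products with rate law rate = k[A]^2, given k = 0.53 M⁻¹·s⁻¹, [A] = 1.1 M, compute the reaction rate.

0.6413 M/s

Step 1: Identify the rate law: rate = k[A]^2
Step 2: Substitute values: rate = 0.53 × (1.1)^2
Step 3: Calculate: rate = 0.53 × 1.21 = 0.6413 M/s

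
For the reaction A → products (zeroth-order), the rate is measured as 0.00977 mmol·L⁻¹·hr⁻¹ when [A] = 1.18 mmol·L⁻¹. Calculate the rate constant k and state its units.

0.00977 mmol·L⁻¹·hr⁻¹

Step 1: For a zeroth-order reaction, rate = k (independent of concentration).
Step 2: k = rate = 0.00977 mmol·L⁻¹·hr⁻¹.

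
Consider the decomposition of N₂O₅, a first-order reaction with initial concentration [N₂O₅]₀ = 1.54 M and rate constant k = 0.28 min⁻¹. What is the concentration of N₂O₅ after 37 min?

4.878e-05 M

Step 1: For a first-order reaction: [N₂O₅] = [N₂O₅]₀ × e^(-kt)
Step 2: [N₂O₅] = 1.54 × e^(-0.28 × 37)
Step 3: [N₂O₅] = 1.54 × e^(-10.36)
Step 4: [N₂O₅] = 1.54 × 3.16745e-05 = 4.878e-05 M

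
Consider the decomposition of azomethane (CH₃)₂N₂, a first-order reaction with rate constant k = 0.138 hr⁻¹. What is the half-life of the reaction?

5.023 hr

Step 1: For a first-order reaction, t₁/₂ = ln(2)/k
Step 2: t₁/₂ = ln(2)/0.138
Step 3: t₁/₂ = 0.6931/0.138 = 5.023 hr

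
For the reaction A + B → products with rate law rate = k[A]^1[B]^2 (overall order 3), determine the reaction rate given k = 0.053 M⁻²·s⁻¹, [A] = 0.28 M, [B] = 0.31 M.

0.001426 M/s

Step 1: The rate law is rate = k[A]^1[B]^2, overall order = 1+2 = 3
Step 2: Substitute values: rate = 0.053 × (0.28)^1 × (0.31)^2
Step 3: rate = 0.053 × 0.28 × 0.0961 = 0.00142612 M/s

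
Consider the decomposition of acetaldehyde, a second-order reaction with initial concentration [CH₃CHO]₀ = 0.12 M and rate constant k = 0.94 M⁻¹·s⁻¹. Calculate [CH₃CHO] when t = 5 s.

0.07673 M

Step 1: For a second-order reaction: 1/[CH₃CHO] = 1/[CH₃CHO]₀ + kt
Step 2: 1/[CH₃CHO] = 1/0.12 + 0.94 × 5
Step 3: 1/[CH₃CHO] = 8.333 + 4.7 = 13.03
Step 4: [CH₃CHO] = 1/13.03 = 0.07673 M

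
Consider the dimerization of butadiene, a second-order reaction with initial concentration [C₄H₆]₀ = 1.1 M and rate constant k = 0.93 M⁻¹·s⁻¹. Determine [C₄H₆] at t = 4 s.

0.216 M

Step 1: For a second-order reaction: 1/[C₄H₆] = 1/[C₄H₆]₀ + kt
Step 2: 1/[C₄H₆] = 1/1.1 + 0.93 × 4
Step 3: 1/[C₄H₆] = 0.9091 + 3.72 = 4.629
Step 4: [C₄H₆] = 1/4.629 = 0.216 M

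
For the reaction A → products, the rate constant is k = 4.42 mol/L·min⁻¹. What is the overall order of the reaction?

zeroth order (0)

Step 1: The units of k for an nth-order reaction are (concentration)^(1-n)·(time)⁻¹.
Step 2: Here k has units mol/L·min⁻¹, so the concentration exponent is 1.
Step 3: 1 - n = 1 ⇒ n = 0. The reaction is zeroth order.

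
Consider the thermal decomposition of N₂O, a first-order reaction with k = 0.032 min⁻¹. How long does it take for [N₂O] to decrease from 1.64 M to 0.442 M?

40.97 min

Step 1: For first-order: t = ln([N₂O]₀/[N₂O])/k
Step 2: t = ln(1.64/0.442)/0.032
Step 3: t = ln(3.71)/0.032
Step 4: t = 1.311/0.032 = 40.97 min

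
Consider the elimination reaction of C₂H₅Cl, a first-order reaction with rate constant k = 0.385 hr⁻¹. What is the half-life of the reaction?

1.8 hr

Step 1: For a first-order reaction, t₁/₂ = ln(2)/k
Step 2: t₁/₂ = ln(2)/0.385
Step 3: t₁/₂ = 0.6931/0.385 = 1.8 hr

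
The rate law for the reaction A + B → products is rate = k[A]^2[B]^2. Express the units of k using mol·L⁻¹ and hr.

(mol·L⁻¹)⁻³·hr⁻¹

Step 1: Overall order = 2 + 2 = 4.
Step 2: rate has units mol·L⁻¹·hr⁻¹; [A]^2[B]^2 has units (mol·L⁻¹)^4.
Step 3: k = rate/([A]^2[B]^2), so units of k = (mol·L⁻¹)^(1-4)·hr⁻¹ = (mol·L⁻¹)⁻³·hr⁻¹.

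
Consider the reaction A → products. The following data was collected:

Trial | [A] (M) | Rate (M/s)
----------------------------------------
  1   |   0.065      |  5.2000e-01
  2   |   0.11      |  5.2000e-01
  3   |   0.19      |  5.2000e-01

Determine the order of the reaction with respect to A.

zeroth order (0)

Step 1: Compare trials - when concentration changes, rate stays constant.
Step 2: rate₂/rate₁ = 5.2000e-01/5.2000e-01 = 1
Step 3: [A]₂/[A]₁ = 0.11/0.065 = 1.692
Step 4: Since rate ratio ≈ (conc ratio)^0, the reaction is zeroth order.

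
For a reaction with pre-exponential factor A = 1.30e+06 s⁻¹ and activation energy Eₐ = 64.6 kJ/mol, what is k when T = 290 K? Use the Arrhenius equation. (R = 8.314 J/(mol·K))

3.00e-06 s⁻¹

Step 1: Use the Arrhenius equation: k = A × exp(-Eₐ/RT)
Step 2: Convert Eₐ to J/mol: 64.6 kJ/mol = 64600 J/mol
Step 3: Calculate the exponent: -Eₐ/(RT) = -64600/(8.314 × 290) = -26.79319
Step 4: k = 1.30e+06 × exp(-26.79319)
Step 5: k = 1.30e+06 × 2.31135e-12 = 3.0048e-06 s⁻¹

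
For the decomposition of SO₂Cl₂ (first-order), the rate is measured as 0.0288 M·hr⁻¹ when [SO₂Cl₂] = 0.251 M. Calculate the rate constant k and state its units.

0.1147 hr⁻¹

Step 1: rate = k[SO₂Cl₂]^1, so k = rate / [SO₂Cl₂]^1.
Step 2: k = 0.0288 / (0.251)^1 = 0.0288 / 0.251.
Step 3: k = 0.1147 hr⁻¹.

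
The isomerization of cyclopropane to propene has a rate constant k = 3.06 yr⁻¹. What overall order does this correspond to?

first order (1)

Step 1: The units of k for an nth-order reaction are (concentration)^(1-n)·(time)⁻¹.
Step 2: Here k has units yr⁻¹, so the concentration exponent is 0.
Step 3: 1 - n = 0 ⇒ n = 1. The reaction is first order.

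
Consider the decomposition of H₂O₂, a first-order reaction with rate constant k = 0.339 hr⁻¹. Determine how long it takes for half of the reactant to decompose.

2.045 hr

Step 1: For a first-order reaction, t₁/₂ = ln(2)/k
Step 2: t₁/₂ = ln(2)/0.339
Step 3: t₁/₂ = 0.6931/0.339 = 2.045 hr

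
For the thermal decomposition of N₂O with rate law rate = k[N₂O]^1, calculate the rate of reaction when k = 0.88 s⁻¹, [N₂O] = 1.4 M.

1.232 M/s

Step 1: Identify the rate law: rate = k[N₂O]^1
Step 2: Substitute values: rate = 0.88 × (1.4)^1
Step 3: Calculate: rate = 0.88 × 1.4 = 1.232 M/s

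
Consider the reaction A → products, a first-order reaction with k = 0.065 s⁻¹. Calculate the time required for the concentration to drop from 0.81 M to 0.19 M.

22.31 s

Step 1: For first-order: t = ln([A]₀/[A])/k
Step 2: t = ln(0.81/0.19)/0.065
Step 3: t = ln(4.263)/0.065
Step 4: t = 1.45/0.065 = 22.31 s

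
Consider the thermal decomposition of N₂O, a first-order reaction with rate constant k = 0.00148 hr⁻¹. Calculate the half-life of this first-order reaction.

468.3 hr

Step 1: For a first-order reaction, t₁/₂ = ln(2)/k
Step 2: t₁/₂ = ln(2)/0.00148
Step 3: t₁/₂ = 0.6931/0.00148 = 468.3 hr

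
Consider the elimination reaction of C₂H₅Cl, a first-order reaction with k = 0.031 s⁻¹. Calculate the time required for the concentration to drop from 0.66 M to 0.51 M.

8.317 s

Step 1: For first-order: t = ln([C₂H₅Cl]₀/[C₂H₅Cl])/k
Step 2: t = ln(0.66/0.51)/0.031
Step 3: t = ln(1.294)/0.031
Step 4: t = 0.2578/0.031 = 8.317 s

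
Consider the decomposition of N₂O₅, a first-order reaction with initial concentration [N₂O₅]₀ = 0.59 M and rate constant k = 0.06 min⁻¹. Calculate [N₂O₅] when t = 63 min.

0.01347 M

Step 1: For a first-order reaction: [N₂O₅] = [N₂O₅]₀ × e^(-kt)
Step 2: [N₂O₅] = 0.59 × e^(-0.06 × 63)
Step 3: [N₂O₅] = 0.59 × e^(-3.78)
Step 4: [N₂O₅] = 0.59 × 0.0228227 = 0.01347 M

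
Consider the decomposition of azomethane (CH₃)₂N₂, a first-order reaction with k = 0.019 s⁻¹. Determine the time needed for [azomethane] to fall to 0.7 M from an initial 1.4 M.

36.48 s

Step 1: For first-order: t = ln([azomethane]₀/[azomethane])/k
Step 2: t = ln(1.4/0.7)/0.019
Step 3: t = ln(2)/0.019
Step 4: t = 0.6931/0.019 = 36.48 s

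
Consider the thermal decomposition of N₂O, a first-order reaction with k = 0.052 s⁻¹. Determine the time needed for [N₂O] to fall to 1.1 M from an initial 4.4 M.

26.66 s

Step 1: For first-order: t = ln([N₂O]₀/[N₂O])/k
Step 2: t = ln(4.4/1.1)/0.052
Step 3: t = ln(4)/0.052
Step 4: t = 1.386/0.052 = 26.66 s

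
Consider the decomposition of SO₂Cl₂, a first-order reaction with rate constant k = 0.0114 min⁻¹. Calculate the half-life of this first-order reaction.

60.8 min

Step 1: For a first-order reaction, t₁/₂ = ln(2)/k
Step 2: t₁/₂ = ln(2)/0.0114
Step 3: t₁/₂ = 0.6931/0.0114 = 60.8 min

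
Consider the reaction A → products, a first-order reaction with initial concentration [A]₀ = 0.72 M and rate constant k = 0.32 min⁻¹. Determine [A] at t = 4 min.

0.2002 M

Step 1: For a first-order reaction: [A] = [A]₀ × e^(-kt)
Step 2: [A] = 0.72 × e^(-0.32 × 4)
Step 3: [A] = 0.72 × e^(-1.28)
Step 4: [A] = 0.72 × 0.278037 = 0.2002 M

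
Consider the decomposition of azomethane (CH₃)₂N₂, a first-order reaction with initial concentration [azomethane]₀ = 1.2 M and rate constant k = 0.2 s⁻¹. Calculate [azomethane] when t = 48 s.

8.127e-05 M

Step 1: For a first-order reaction: [azomethane] = [azomethane]₀ × e^(-kt)
Step 2: [azomethane] = 1.2 × e^(-0.2 × 48)
Step 3: [azomethane] = 1.2 × e^(-9.6)
Step 4: [azomethane] = 1.2 × 6.77287e-05 = 8.127e-05 M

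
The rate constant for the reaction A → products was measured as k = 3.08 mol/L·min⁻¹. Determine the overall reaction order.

zeroth order (0)

Step 1: The units of k for an nth-order reaction are (concentration)^(1-n)·(time)⁻¹.
Step 2: Here k has units mol/L·min⁻¹, so the concentration exponent is 1.
Step 3: 1 - n = 1 ⇒ n = 0. The reaction is zeroth order.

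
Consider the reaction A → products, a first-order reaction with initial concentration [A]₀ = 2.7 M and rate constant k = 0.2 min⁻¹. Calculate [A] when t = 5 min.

0.9933 M

Step 1: For a first-order reaction: [A] = [A]₀ × e^(-kt)
Step 2: [A] = 2.7 × e^(-0.2 × 5)
Step 3: [A] = 2.7 × e^(-1)
Step 4: [A] = 2.7 × 0.367879 = 0.9933 M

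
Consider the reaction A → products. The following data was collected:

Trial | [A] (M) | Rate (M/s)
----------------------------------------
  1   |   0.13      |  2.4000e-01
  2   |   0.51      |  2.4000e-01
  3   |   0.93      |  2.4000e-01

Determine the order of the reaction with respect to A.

zeroth order (0)

Step 1: Compare trials - when concentration changes, rate stays constant.
Step 2: rate₂/rate₁ = 2.4000e-01/2.4000e-01 = 1
Step 3: [A]₂/[A]₁ = 0.51/0.13 = 3.923
Step 4: Since rate ratio ≈ (conc ratio)^0, the reaction is zeroth order.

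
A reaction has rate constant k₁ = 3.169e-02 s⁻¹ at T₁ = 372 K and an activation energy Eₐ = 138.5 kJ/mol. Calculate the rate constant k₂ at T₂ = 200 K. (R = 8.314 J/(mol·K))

5.962e-19 s⁻¹

Step 1: Use the two-temperature Arrhenius form: ln(k₂/k₁) = -Eₐ/R × (1/T₂ - 1/T₁)
Step 2: Convert Eₐ to J/mol: 138.5 kJ/mol = 138500 J/mol
Step 3: 1/T₂ - 1/T₁ = 1/200 - 1/372 = 2.311828e-03 K⁻¹
Step 4: ln(k₂/k₁) = -138500/8.314 × 2.311828e-03 = -38.51193
Step 5: k₂ = k₁ × exp(-38.51193) = 3.169e-02 × 1.88140e-17 = 5.962e-19 s⁻¹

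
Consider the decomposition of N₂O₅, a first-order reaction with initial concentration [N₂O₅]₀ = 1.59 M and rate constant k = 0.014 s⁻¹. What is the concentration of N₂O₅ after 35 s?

0.9741 M

Step 1: For a first-order reaction: [N₂O₅] = [N₂O₅]₀ × e^(-kt)
Step 2: [N₂O₅] = 1.59 × e^(-0.014 × 35)
Step 3: [N₂O₅] = 1.59 × e^(-0.49)
Step 4: [N₂O₅] = 1.59 × 0.612626 = 0.9741 M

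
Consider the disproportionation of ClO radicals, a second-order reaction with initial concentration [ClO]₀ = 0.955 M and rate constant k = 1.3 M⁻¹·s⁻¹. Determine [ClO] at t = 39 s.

0.01932 M

Step 1: For a second-order reaction: 1/[ClO] = 1/[ClO]₀ + kt
Step 2: 1/[ClO] = 1/0.955 + 1.3 × 39
Step 3: 1/[ClO] = 1.047 + 50.7 = 51.75
Step 4: [ClO] = 1/51.75 = 0.01932 M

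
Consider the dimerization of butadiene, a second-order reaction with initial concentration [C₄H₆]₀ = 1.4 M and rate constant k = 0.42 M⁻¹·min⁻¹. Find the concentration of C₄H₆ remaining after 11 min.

0.1875 M

Step 1: For a second-order reaction: 1/[C₄H₆] = 1/[C₄H₆]₀ + kt
Step 2: 1/[C₄H₆] = 1/1.4 + 0.42 × 11
Step 3: 1/[C₄H₆] = 0.7143 + 4.62 = 5.334
Step 4: [C₄H₆] = 1/5.334 = 0.1875 M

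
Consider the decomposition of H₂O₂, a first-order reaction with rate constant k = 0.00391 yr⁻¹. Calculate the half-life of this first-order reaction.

177.3 yr

Step 1: For a first-order reaction, t₁/₂ = ln(2)/k
Step 2: t₁/₂ = ln(2)/0.00391
Step 3: t₁/₂ = 0.6931/0.00391 = 177.3 yr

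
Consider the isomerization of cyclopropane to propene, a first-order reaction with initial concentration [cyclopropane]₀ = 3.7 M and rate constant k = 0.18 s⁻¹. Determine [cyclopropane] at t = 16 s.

0.2077 M

Step 1: For a first-order reaction: [cyclopropane] = [cyclopropane]₀ × e^(-kt)
Step 2: [cyclopropane] = 3.7 × e^(-0.18 × 16)
Step 3: [cyclopropane] = 3.7 × e^(-2.88)
Step 4: [cyclopropane] = 3.7 × 0.0561348 = 0.2077 M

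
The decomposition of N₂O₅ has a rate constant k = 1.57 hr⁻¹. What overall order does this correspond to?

first order (1)

Step 1: The units of k for an nth-order reaction are (concentration)^(1-n)·(time)⁻¹.
Step 2: Here k has units hr⁻¹, so the concentration exponent is 0.
Step 3: 1 - n = 0 ⇒ n = 1. The reaction is first order.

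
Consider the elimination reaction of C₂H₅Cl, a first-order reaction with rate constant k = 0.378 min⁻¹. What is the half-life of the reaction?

1.834 min

Step 1: For a first-order reaction, t₁/₂ = ln(2)/k
Step 2: t₁/₂ = ln(2)/0.378
Step 3: t₁/₂ = 0.6931/0.378 = 1.834 min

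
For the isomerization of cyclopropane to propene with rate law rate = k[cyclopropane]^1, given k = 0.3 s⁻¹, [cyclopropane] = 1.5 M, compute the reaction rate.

0.45 M/s

Step 1: Identify the rate law: rate = k[cyclopropane]^1
Step 2: Substitute values: rate = 0.3 × (1.5)^1
Step 3: Calculate: rate = 0.3 × 1.5 = 0.45 M/s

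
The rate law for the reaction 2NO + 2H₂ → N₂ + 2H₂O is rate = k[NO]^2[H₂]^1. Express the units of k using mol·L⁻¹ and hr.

(mol·L⁻¹)⁻²·hr⁻¹

Step 1: Overall order = 2 + 1 = 3.
Step 2: rate has units mol·L⁻¹·hr⁻¹; [NO]^2[H₂]^1 has units (mol·L⁻¹)^3.
Step 3: k = rate/([NO]^2[H₂]^1), so units of k = (mol·L⁻¹)^(1-3)·hr⁻¹ = (mol·L⁻¹)⁻²·hr⁻¹.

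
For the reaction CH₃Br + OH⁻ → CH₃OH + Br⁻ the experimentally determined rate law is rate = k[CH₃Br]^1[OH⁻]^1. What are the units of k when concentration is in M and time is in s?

M⁻¹·s⁻¹

Step 1: Overall order = 1 + 1 = 2.
Step 2: rate has units M·s⁻¹; [CH₃Br]^1[OH⁻]^1 has units M^2.
Step 3: k = rate/([CH₃Br]^1[OH⁻]^1), so units of k = M^(1-2)·s⁻¹ = M⁻¹·s⁻¹.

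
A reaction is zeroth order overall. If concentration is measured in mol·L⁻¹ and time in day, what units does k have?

mol·L⁻¹·day⁻¹

Step 1: For overall order n, rate = k × (concentration)^n.
Step 2: Rate has units mol·L⁻¹·day⁻¹; concentration term has units (mol·L⁻¹)^0.
Step 3: k = rate / (concentration)^n, so units of k = (mol·L⁻¹)^(1-0)·day⁻¹ = mol·L⁻¹·day⁻¹.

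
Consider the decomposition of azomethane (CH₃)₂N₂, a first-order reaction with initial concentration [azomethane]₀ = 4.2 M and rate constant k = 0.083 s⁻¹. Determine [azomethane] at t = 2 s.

3.558 M

Step 1: For a first-order reaction: [azomethane] = [azomethane]₀ × e^(-kt)
Step 2: [azomethane] = 4.2 × e^(-0.083 × 2)
Step 3: [azomethane] = 4.2 × e^(-0.166)
Step 4: [azomethane] = 4.2 × 0.847046 = 3.558 M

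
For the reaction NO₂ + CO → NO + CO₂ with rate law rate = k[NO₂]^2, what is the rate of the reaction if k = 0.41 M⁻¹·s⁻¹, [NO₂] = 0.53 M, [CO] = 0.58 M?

0.1152 M/s

Step 1: The rate law is rate = k[NO₂]^2
Step 2: Note that the rate does not depend on [CO] (zero order in CO).
Step 3: rate = 0.41 × (0.53)^2 = 0.115169 M/s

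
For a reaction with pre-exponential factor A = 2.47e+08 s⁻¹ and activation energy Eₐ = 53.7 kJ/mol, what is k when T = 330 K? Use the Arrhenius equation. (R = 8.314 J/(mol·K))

7.81e-01 s⁻¹

Step 1: Use the Arrhenius equation: k = A × exp(-Eₐ/RT)
Step 2: Convert Eₐ to J/mol: 53.7 kJ/mol = 53700 J/mol
Step 3: Calculate the exponent: -Eₐ/(RT) = -53700/(8.314 × 330) = -19.57268
Step 4: k = 2.47e+08 × exp(-19.57268)
Step 5: k = 2.47e+08 × 3.16004e-09 = 7.8053e-01 s⁻¹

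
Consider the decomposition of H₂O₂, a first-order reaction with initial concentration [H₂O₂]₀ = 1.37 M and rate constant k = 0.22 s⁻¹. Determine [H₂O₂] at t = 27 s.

0.003606 M

Step 1: For a first-order reaction: [H₂O₂] = [H₂O₂]₀ × e^(-kt)
Step 2: [H₂O₂] = 1.37 × e^(-0.22 × 27)
Step 3: [H₂O₂] = 1.37 × e^(-5.94)
Step 4: [H₂O₂] = 1.37 × 0.00263203 = 0.003606 M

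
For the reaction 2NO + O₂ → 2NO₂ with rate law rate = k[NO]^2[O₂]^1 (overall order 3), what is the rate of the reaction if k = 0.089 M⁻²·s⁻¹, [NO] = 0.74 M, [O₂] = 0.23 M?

0.01121 M/s

Step 1: The rate law is rate = k[NO]^2[O₂]^1, overall order = 2+1 = 3
Step 2: Substitute values: rate = 0.089 × (0.74)^2 × (0.23)^1
Step 3: rate = 0.089 × 0.5476 × 0.23 = 0.0112094 M/s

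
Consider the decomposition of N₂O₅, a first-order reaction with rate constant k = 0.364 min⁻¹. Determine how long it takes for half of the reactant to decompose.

1.904 min

Step 1: For a first-order reaction, t₁/₂ = ln(2)/k
Step 2: t₁/₂ = ln(2)/0.364
Step 3: t₁/₂ = 0.6931/0.364 = 1.904 min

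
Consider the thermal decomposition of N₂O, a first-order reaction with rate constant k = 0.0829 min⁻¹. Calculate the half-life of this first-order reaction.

8.361 min

Step 1: For a first-order reaction, t₁/₂ = ln(2)/k
Step 2: t₁/₂ = ln(2)/0.0829
Step 3: t₁/₂ = 0.6931/0.0829 = 8.361 min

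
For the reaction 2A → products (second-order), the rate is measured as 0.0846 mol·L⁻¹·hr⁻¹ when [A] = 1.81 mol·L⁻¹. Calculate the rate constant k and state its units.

0.02582 (mol·L⁻¹)⁻¹·hr⁻¹

Step 1: rate = k[A]^2, so k = rate / [A]^2.
Step 2: k = 0.0846 / (1.81)^2 = 0.0846 / 3.276.
Step 3: k = 0.02582 (mol·L⁻¹)⁻¹·hr⁻¹.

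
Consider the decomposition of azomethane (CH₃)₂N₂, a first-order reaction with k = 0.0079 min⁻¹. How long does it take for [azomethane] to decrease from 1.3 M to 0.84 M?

55.28 min

Step 1: For first-order: t = ln([azomethane]₀/[azomethane])/k
Step 2: t = ln(1.3/0.84)/0.0079
Step 3: t = ln(1.548)/0.0079
Step 4: t = 0.4367/0.0079 = 55.28 min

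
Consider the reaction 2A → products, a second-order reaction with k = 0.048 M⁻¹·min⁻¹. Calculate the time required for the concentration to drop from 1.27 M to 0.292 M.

54.94 min

Step 1: For second-order: t = (1/[A] - 1/[A]₀)/k
Step 2: t = (1/0.292 - 1/1.27)/0.048
Step 3: t = (3.425 - 0.7874)/0.048
Step 4: t = 2.637/0.048 = 54.94 min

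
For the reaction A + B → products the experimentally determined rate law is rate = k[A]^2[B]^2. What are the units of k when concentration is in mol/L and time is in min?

(mol/L)⁻³·min⁻¹

Step 1: Overall order = 2 + 2 = 4.
Step 2: rate has units mol/L·min⁻¹; [A]^2[B]^2 has units (mol/L)^4.
Step 3: k = rate/([A]^2[B]^2), so units of k = (mol/L)^(1-4)·min⁻¹ = (mol/L)⁻³·min⁻¹.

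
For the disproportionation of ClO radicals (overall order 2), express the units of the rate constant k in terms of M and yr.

M⁻¹·yr⁻¹

Step 1: For overall order n, rate = k × (concentration)^n.
Step 2: Rate has units M·yr⁻¹; concentration term has units M^2.
Step 3: k = rate / (concentration)^n, so units of k = M^(1-2)·yr⁻¹ = M⁻¹·yr⁻¹.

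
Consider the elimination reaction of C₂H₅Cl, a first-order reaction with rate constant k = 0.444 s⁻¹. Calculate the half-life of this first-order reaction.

1.561 s

Step 1: For a first-order reaction, t₁/₂ = ln(2)/k
Step 2: t₁/₂ = ln(2)/0.444
Step 3: t₁/₂ = 0.6931/0.444 = 1.561 s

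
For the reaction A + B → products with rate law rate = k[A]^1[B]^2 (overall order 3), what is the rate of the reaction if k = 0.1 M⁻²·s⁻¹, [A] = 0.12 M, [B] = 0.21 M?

0.0005292 M/s

Step 1: The rate law is rate = k[A]^1[B]^2, overall order = 1+2 = 3
Step 2: Substitute values: rate = 0.1 × (0.12)^1 × (0.21)^2
Step 3: rate = 0.1 × 0.12 × 0.0441 = 0.0005292 M/s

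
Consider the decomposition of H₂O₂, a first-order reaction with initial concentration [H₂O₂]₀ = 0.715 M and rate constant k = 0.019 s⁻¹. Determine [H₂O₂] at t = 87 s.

0.1369 M

Step 1: For a first-order reaction: [H₂O₂] = [H₂O₂]₀ × e^(-kt)
Step 2: [H₂O₂] = 0.715 × e^(-0.019 × 87)
Step 3: [H₂O₂] = 0.715 × e^(-1.653)
Step 4: [H₂O₂] = 0.715 × 0.191475 = 0.1369 M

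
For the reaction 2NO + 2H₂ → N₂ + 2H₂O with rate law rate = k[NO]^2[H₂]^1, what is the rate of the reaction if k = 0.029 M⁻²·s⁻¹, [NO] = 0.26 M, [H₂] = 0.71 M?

0.001392 M/s

Step 1: The rate law is rate = k[NO]^2[H₂]^1
Step 2: Substitute: rate = 0.029 × (0.26)^2 × (0.71)^1
Step 3: rate = 0.029 × 0.0676 × 0.71 = 0.00139188 M/s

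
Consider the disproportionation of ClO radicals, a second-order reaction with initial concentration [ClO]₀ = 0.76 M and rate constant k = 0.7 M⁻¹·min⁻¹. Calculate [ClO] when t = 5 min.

0.2077 M

Step 1: For a second-order reaction: 1/[ClO] = 1/[ClO]₀ + kt
Step 2: 1/[ClO] = 1/0.76 + 0.7 × 5
Step 3: 1/[ClO] = 1.316 + 3.5 = 4.816
Step 4: [ClO] = 1/4.816 = 0.2077 M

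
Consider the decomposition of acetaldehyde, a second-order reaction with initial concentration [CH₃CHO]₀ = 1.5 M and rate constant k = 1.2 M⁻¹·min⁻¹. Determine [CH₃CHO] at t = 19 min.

0.04261 M

Step 1: For a second-order reaction: 1/[CH₃CHO] = 1/[CH₃CHO]₀ + kt
Step 2: 1/[CH₃CHO] = 1/1.5 + 1.2 × 19
Step 3: 1/[CH₃CHO] = 0.6667 + 22.8 = 23.47
Step 4: [CH₃CHO] = 1/23.47 = 0.04261 M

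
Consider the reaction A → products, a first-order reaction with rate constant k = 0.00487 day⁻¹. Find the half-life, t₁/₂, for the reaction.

142.3 day

Step 1: For a first-order reaction, t₁/₂ = ln(2)/k
Step 2: t₁/₂ = ln(2)/0.00487
Step 3: t₁/₂ = 0.6931/0.00487 = 142.3 day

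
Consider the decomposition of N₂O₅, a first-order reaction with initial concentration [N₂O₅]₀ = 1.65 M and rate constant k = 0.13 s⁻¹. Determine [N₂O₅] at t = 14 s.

0.2673 M

Step 1: For a first-order reaction: [N₂O₅] = [N₂O₅]₀ × e^(-kt)
Step 2: [N₂O₅] = 1.65 × e^(-0.13 × 14)
Step 3: [N₂O₅] = 1.65 × e^(-1.82)
Step 4: [N₂O₅] = 1.65 × 0.162026 = 0.2673 M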